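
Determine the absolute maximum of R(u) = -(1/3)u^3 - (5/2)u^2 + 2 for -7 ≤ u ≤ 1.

R'(u) = -u^2 - 5u, which vanishes at u = -5 and u = 0.
Compare values at every candidate in [-7, 1]: R(-7) = -37/6,  R(-5) = -113/6,  R(0) = 2,  R(1) = -5/6.
So the maximum is R(0) = 2.

2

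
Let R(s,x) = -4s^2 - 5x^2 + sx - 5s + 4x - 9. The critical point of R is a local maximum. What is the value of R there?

∂R/∂s = -8s + x - 5 = 0 and ∂R/∂x = s - 10x + 4 = 0, so (s, x) = (-46/79, 27/79).
The Hessian has R_{ss} = -8, R_{xx} = -10, R_{sx} = 1, giving D = 79 > 0 with R_{ss} < 0, so the point is a local maximum.
R(-46/79, 27/79) = -542/79.

-542/79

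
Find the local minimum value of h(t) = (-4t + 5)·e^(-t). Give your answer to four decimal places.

h'(t) = (-4)·e^(-t) + (-4t + 5)·(-1)·e^(-t) = (4t - 9)·e^(-t). Since e^(-t) > 0, the only critical point is t = 9/4.
h''(9/4) has the same sign as 4 > 0, so this is a local minimum.
h(9/4) = (-4)·e^(-9/4) ≈ -0.4216.

-0.4216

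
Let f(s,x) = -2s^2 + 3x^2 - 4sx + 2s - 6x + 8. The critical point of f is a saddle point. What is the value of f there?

∂f/∂s = -4s - 4x + 2 = 0 and ∂f/∂x = -4s + 6x - 6 = 0, so (s, x) = (-3/10, 4/5).
The Hessian has f_{ss} = -4, f_{xx} = 6, f_{sx} = -4, giving D = -40 < 0, so the point is a saddle point.
f(-3/10, 4/5) = 53/10.

53/10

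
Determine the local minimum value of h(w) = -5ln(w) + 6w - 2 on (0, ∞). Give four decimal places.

h'(w) = -5/w + 6 = 0 gives w = 5/6.
h''(w) = 5/w², which is positive for w > 0, so this is a local minimum.
h(5/6) = -5·ln(5/6) + 5 - 2 ≈ 3.9116.

3.9116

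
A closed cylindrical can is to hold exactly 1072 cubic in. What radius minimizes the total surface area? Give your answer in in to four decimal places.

5.5463

With radius r and height h, πr²h = 1072 so h = 1072/(πr²), and S(r) = 2πr² + 2πrh = 2πr² + 2·1072/r.
S'(r) = 4πr − 2·1072/r² = 0 ⇒ r³ = 1072/(2π), so r ≈ 5.5463 and h = 2r ≈ 11.0926.
S''(r) = 4π + 4·1072/r³ > 0, so this is the minimum; S ≈ 579.8439.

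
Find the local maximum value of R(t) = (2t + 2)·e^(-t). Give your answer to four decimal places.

By the product rule, R'(t) = (-2t)·e^(-t). Since e^(-t) > 0, the only critical point is t = 0.
R''(0) has the same sign as -2 < 0, so this is a local maximum.
R(0) = (2)·e^(0) ≈ 2.0000.

2.0000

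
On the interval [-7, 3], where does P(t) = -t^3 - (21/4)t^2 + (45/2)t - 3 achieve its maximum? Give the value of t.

P'(t) = -3t^2 - (21/2)t + 45/2, which vanishes at t = -5 and t = 3/2.
Compare values at every candidate in [-7, 3]: P(-7) = -299/4, P(-5) = -487/4, P(3/2) = 249/16, P(3) = -39/4.
The maximum over the interval is 249/16, attained at t = 3/2.

3/2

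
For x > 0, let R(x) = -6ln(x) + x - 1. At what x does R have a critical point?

R'(x) = -6/x + 1 = 0 gives x = 6.
R''(x) = 6/x², which is positive for x > 0, so this is a local minimum.
R(6) = -6·ln(6) + 6 - 1 ≈ -5.7506.

6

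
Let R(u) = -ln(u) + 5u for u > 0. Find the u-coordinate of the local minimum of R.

1/5

R'(u) = -1/u + 5 = 0 gives u = 1/5.
R''(u) = 1/u², which is positive for u > 0, so this is a local minimum.
R(1/5) = -1·ln(1/5) + 1 ≈ 2.6094.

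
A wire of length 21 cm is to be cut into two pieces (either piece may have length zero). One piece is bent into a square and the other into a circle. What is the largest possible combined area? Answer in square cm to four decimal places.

Let x be the length used for the square. Square side x/4; circle radius (21−x)/(2π).
A(x) = (x/4)² + π·((21−x)/(2π))² = x²/16 + (21−x)²/(4π) for 0 ≤ x ≤ 21. A'(x) = x/8 − (21−x)/(2π) = 0 gives x = 4·21/(π+4) ≈ 11.7621.
A'' > 0, so the interior critical point is a minimum; the maximum is at an endpoint. A(0) = 35.0937 and A(21) = 27.5625, so the largest area is 35.0937.

35.0937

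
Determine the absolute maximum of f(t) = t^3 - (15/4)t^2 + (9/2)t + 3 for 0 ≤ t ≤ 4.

25

Differentiating, f'(t) = 3t^2 - (15/2)t + 9/2; which vanishes at t = 1 and t = 3/2.
Compare values at every candidate in [0, 4]: f(0) = 3,  f(1) = 19/4,  f(3/2) = 75/16,  f(4) = 25.
The maximum over the interval is 25, attained at t = 4.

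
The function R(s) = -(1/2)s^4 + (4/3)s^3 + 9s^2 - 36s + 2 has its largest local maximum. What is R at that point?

R'(s) = -2s^3 + 4s^2 + 18s - 36. Setting R'(s) = 0 gives s ∈ {-3, 2, 3}.
Since R''(s) = -6s^2 + 8s + 18, we get R''(-3) = -60 < 0 ⇒ local maximum; R''(2) = 10 > 0 ⇒ local minimum; R''(3) = -12 < 0 ⇒ local maximum.
So the largest local maximum value is R(-3) = 229/2.

229/2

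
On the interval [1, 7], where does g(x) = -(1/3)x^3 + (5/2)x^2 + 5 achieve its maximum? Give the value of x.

The derivative is -x^2 + 5x, whose only zero in [1, 7] is x = 5.
Evaluating at the critical points and endpoints: g(1) = 43/6,  g(5) = 155/6,  g(7) = 79/6.
Hence the absolute maximum is 155/6 at x = 5.

5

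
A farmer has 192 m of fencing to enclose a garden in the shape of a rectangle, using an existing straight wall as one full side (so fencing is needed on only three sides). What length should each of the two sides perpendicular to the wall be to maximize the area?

Let the sides perpendicular to the wall have length x and the parallel side y, so 2x + y = 192 and the area is A = xy = x(192 − 2x).
A'(x) = 192 − 4x = 0 gives x = 48, and A''(x) = −4 < 0 confirms a maximum.
Then y = 192 − 2·48 = 96 and A = 4608.

48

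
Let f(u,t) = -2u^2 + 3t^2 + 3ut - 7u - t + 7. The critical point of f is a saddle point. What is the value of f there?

∂f/∂u = -4u + 3t - 7 = 0 and ∂f/∂t = 3u + 6t - 1 = 0, so (u, t) = (-13/11, 25/33).
The Hessian has f_{uu} = -4, f_{tt} = 6, f_{ut} = 3, giving D = -33 < 0, so the point is a saddle point.
f(-13/11, 25/33) = 355/33.

355/33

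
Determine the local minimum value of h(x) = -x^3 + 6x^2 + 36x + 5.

-35

h'(x) = -3x^2 + 12x + 36. Setting h'(x) = 0 gives x ∈ {-2, 6}.
Since h''(x) = -6x + 12, we get h''(-2) = 24 > 0 ⇒ local minimum; h''(6) = -24 < 0 ⇒ local maximum.
Thus h has its local minimum at x = -2, with value -35.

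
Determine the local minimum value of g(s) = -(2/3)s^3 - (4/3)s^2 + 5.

g'(s) = -2s^2 - (8/3)s = 0 at s = -4/3, 0.
g''(s) = -4s - 8/3. g''(-4/3) = 8/3 > 0 ⇒ local minimum; g''(0) = -8/3 < 0 ⇒ local maximum.
Thus g has its local minimum at s = -4/3, with value 341/81.

341/81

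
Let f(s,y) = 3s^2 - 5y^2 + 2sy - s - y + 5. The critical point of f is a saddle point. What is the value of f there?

∂f/∂s = 6s + 2y - 1 = 0 and ∂f/∂y = 2s - 10y - 1 = 0, so (s, y) = (3/16, -1/16).
The Hessian has f_{ss} = 6, f_{yy} = -10, f_{sy} = 2, giving D = -64 < 0, so the point is a saddle point.
f(3/16, -1/16) = 79/16.

79/16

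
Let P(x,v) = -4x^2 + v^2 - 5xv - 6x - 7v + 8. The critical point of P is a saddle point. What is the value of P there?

∂P/∂x = -8x - 5v - 6 = 0 and ∂P/∂v = -5x + 2v - 7 = 0, so (x, v) = (-47/41, 26/41).
The Hessian has P_{xx} = -8, P_{vv} = 2, P_{xv} = -5, giving D = -41 < 0, so the point is a saddle point.
P(-47/41, 26/41) = 378/41.

378/41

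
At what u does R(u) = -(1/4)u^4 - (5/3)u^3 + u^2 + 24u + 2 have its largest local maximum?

Critical points: R'(u) = -u^3 - 5u^2 + 2u + 24 vanishes at u = -4, -3, 2.
R''(u) = -3u^2 - 10u + 2. R''(-4) = -6 < 0 ⇒ local maximum; R''(-3) = 5 > 0 ⇒ local minimum; R''(2) = -30 < 0 ⇒ local maximum.
So the largest local maximum value is R(2) = 110/3.

2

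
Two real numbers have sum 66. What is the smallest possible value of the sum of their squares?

With a + b = 66, a^2 + b^2 = a^2 + (66 − a)^2.
The derivative 2a − 2(66 − a) = 4a − 132 vanishes at a = 33; second derivative 4 > 0, a minimum.
The minimum is 2·(33)^2 = 2178.

2178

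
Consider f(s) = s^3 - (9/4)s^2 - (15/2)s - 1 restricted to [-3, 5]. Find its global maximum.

121/4

The derivative is 3s^2 - (9/2)s - 15/2, which vanishes at s = -1 and s = 5/2.
Compare values at every candidate in [-3, 5]: f(-3) = -103/4; f(-1) = 13/4; f(5/2) = -291/16; f(5) = 121/4.
So the maximum is f(5) = 121/4.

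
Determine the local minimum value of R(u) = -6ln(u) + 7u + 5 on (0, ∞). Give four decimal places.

11.9249

R'(u) = -6/u + 7 = 0 gives u = 6/7.
R''(u) = 6/u², which is positive for u > 0, so this is a local minimum.
R(6/7) = -6·ln(6/7) + 6 + 5 ≈ 11.9249.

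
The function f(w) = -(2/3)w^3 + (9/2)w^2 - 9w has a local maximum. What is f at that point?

-9/2

f'(w) = -2w^2 + 9w - 9 = 0 at w = 3/2, 3.
f''(w) = -4w + 9. f''(3/2) = 3 > 0 ⇒ local minimum; f''(3) = -3 < 0 ⇒ local maximum.
So the local maximum value is f(3) = -9/2.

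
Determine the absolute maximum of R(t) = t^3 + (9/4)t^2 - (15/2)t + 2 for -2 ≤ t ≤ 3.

R'(t) = 3t^2 + (9/2)t - 15/2, whose only zero in [-2, 3] is t = 1.
Compare values at every candidate in [-2, 3]: R(-2) = 18,  R(1) = -9/4,  R(3) = 107/4.
The maximum over the interval is 107/4, attained at t = 3.

107/4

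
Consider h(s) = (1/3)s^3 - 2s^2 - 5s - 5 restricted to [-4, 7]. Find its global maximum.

-7/3

h'(s) = s^2 - 4s - 5, which vanishes at s = -1 and s = 5.
Compare values at every candidate in [-4, 7]: h(-4) = -115/3, h(-1) = -7/3, h(5) = -115/3, h(7) = -71/3.
So the maximum is h(-1) = -7/3.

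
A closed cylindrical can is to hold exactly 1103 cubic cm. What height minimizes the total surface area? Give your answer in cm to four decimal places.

11.1986

With radius r and height h, πr²h = 1103 so h = 1103/(πr²), and S(r) = 2πr² + 2πrh = 2πr² + 2·1103/r.
S'(r) = 4πr − 2·1103/r² = 0 ⇒ r³ = 1103/(2π), so r ≈ 5.5993 and h = 2r ≈ 11.1986.
S''(r) = 4π + 4·1103/r³ > 0, so this is the minimum; S ≈ 590.9693.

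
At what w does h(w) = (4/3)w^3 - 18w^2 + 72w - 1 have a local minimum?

6

h'(w) = 4w^2 - 36w + 72 = 0 at w = 3, 6.
Since h''(w) = 8w - 36, we get h''(3) = -12 < 0 ⇒ local maximum; h''(6) = 12 > 0 ⇒ local minimum.
So the local minimum value is h(6) = 71.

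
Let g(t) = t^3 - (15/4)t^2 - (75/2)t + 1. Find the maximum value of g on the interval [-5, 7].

g'(t) = 3t^2 - (15/2)t - 75/2, which vanishes at t = -5/2 and t = 5.
Compare values at every candidate in [-5, 7]: g(-5) = -121/4, g(-5/2) = 891/16, g(5) = -621/4, g(7) = -409/4.
So the maximum is g(-5/2) = 891/16.

891/16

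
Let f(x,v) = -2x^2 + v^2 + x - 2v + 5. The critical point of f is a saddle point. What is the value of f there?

33/8

∂f/∂x = -4x + 1 = 0 and ∂f/∂v = 2v - 2 = 0, so (x, v) = (1/4, 1).
The Hessian has f_{xx} = -4, f_{vv} = 2, f_{xv} = 0, giving D = -8 < 0, so the point is a saddle point.
f(1/4, 1) = 33/8.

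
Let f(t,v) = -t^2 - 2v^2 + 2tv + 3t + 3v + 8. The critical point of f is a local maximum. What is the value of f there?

∂f/∂t = -2t + 2v + 3 = 0 and ∂f/∂v = 2t - 4v + 3 = 0, so (t, v) = (9/2, 3).
The Hessian has f_{tt} = -2, f_{vv} = -4, f_{tv} = 2, giving D = 4 > 0 with f_{tt} < 0, so the point is a local maximum.
f(9/2, 3) = 77/4.

77/4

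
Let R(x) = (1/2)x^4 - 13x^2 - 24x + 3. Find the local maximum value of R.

29/2

R'(x) = 2x^3 - 26x - 24 = 0 at x = -3, -1, 4.
R''(x) = 6x^2 - 26. R''(-3) = 28 > 0 ⇒ local minimum; R''(-1) = -20 < 0 ⇒ local maximum; R''(4) = 70 > 0 ⇒ local minimum.
The local maximum is R(-1) = 29/2.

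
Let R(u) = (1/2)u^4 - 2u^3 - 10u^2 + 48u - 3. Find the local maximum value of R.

Critical points: R'(u) = 2u^3 - 6u^2 - 20u + 48 vanishes at u = -3, 2, 4.
R''(u) = 6u^2 - 12u - 20. R''(-3) = 70 > 0 ⇒ local minimum; R''(2) = -20 < 0 ⇒ local maximum; R''(4) = 28 > 0 ⇒ local minimum.
Thus R has its local maximum at u = 2, with value 45.

45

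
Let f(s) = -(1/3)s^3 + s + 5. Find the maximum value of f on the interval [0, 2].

17/3

The derivative is -s^2 + 1, whose only zero in [0, 2] is s = 1.
Candidates: f(0) = 5; f(1) = 17/3; f(2) = 13/3.
Hence the absolute maximum is 17/3 at s = 1.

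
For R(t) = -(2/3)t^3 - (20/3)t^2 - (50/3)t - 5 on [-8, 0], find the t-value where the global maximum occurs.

Differentiating, R'(t) = -2t^2 - (40/3)t - 50/3; which vanishes at t = -5 and t = -5/3.
Candidates: R(-8) = 43, R(-5) = -5, R(-5/3) = 595/81, R(0) = -5.
Hence the absolute maximum is 43 at t = -8.

-8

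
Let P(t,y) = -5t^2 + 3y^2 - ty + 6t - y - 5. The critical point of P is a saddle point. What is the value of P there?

-208/61

∂P/∂t = -10t - y + 6 = 0 and ∂P/∂y = -t + 6y - 1 = 0, so (t, y) = (35/61, 16/61).
The Hessian has P_{tt} = -10, P_{yy} = 6, P_{ty} = -1, giving D = -61 < 0, so the point is a saddle point.
P(35/61, 16/61) = -208/61.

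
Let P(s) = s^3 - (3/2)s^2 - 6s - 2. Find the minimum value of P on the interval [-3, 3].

-49/2

Differentiating, P'(s) = 3s^2 - 3s - 6; which vanishes at s = -1 and s = 2.
Evaluating at the critical points and endpoints: P(-3) = -49/2, P(-1) = 3/2, P(2) = -12, P(3) = -13/2.
So the minimum is P(-3) = -49/2.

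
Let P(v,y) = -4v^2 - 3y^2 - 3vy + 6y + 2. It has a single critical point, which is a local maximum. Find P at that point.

74/13

∂P/∂v = -8v - 3y = 0 and ∂P/∂y = -3v - 6y + 6 = 0, so (v, y) = (-6/13, 16/13).
The Hessian has P_{vv} = -8, P_{yy} = -6, P_{vy} = -3, giving D = 39 > 0 with P_{vv} < 0, so the point is a local maximum.
P(-6/13, 16/13) = 74/13.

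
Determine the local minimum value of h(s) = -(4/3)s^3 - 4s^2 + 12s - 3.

h'(s) = -4s^2 - 8s + 12. Setting h'(s) = 0 gives s ∈ {-3, 1}.
Second-derivative test with h''(s) = -8s - 8: h''(-3) = 16 > 0 ⇒ local minimum; h''(1) = -16 < 0 ⇒ local maximum.
The local minimum is h(-3) = -39.

-39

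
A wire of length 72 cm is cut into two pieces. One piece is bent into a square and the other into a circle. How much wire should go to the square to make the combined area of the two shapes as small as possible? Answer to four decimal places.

Let x be the length used for the square. Square side x/4; circle radius (72−x)/(2π).
A(x) = (x/4)² + π·((72−x)/(2π))² = x²/16 + (72−x)²/(4π) for 0 ≤ x ≤ 72. A'(x) = x/8 − (72−x)/(2π) = 0 gives x = 4·72/(π+4) ≈ 40.3271.
A'' = 1/8 + 1/(2π) > 0, so this gives the minimum combined area; x ≈ 40.3271 cm to the square.

40.3271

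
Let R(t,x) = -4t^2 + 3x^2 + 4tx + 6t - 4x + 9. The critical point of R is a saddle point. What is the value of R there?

∂R/∂t = -8t + 4x + 6 = 0 and ∂R/∂x = 4t + 6x - 4 = 0, so (t, x) = (13/16, 1/8).
The Hessian has R_{tt} = -8, R_{xx} = 6, R_{tx} = 4, giving D = -64 < 0, so the point is a saddle point.
R(13/16, 1/8) = 179/16.

179/16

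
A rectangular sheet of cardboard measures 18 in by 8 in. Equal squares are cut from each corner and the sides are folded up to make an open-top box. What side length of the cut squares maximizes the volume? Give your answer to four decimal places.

1.7299

With cut size x, the volume is V(x) = x(18 − 2x)(8 − 2x) for 0 < x < 4.
V'(x) = 12x^2 − 104x + 144. Setting V'(x) = 0 gives x ≈ 1.7299 (the root in (0, 4)).
V''(x) = 24x − 104 is negative there, so this is the maximum; V ≈ 114.2001.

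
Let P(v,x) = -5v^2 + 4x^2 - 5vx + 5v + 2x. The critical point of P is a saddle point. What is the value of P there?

∂P/∂v = -10v - 5x + 5 = 0 and ∂P/∂x = -5v + 8x + 2 = 0, so (v, x) = (10/21, 1/21).
The Hessian has P_{vv} = -10, P_{xx} = 8, P_{vx} = -5, giving D = -105 < 0, so the point is a saddle point.
P(10/21, 1/21) = 26/21.

26/21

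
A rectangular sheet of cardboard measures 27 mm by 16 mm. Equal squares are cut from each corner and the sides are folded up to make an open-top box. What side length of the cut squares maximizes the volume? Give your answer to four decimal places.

With cut size x, the volume is V(x) = x(27 − 2x)(16 − 2x) for 0 < x < 8.
V'(x) = 12x^2 − 172x + 432. Setting V'(x) = 0 gives x ≈ 3.2473 (the root in (0, 8)).
V''(x) = 24x − 172 is negative there, so this is the maximum; V ≈ 632.9378.

3.2473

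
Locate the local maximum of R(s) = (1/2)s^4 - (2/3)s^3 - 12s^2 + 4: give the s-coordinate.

Critical points: R'(s) = 2s^3 - 2s^2 - 24s vanishes at s = -3, 0, 4.
R''(s) = 6s^2 - 4s - 24. R''(-3) = 42 > 0 ⇒ local minimum; R''(0) = -24 < 0 ⇒ local maximum; R''(4) = 56 > 0 ⇒ local minimum.
The local maximum is R(0) = 4.

0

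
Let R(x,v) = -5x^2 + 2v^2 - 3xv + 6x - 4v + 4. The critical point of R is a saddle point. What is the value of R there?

116/49

∂R/∂x = -10x - 3v + 6 = 0 and ∂R/∂v = -3x + 4v - 4 = 0, so (x, v) = (12/49, 58/49).
The Hessian has R_{xx} = -10, R_{vv} = 4, R_{xv} = -3, giving D = -49 < 0, so the point is a saddle point.
R(12/49, 58/49) = 116/49.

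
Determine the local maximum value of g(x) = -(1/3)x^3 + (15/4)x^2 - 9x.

Critical points: g'(x) = -x^2 + (15/2)x - 9 vanishes at x = 3/2, 6.
g''(x) = -2x + 15/2. g''(3/2) = 9/2 > 0 ⇒ local minimum; g''(6) = -9/2 < 0 ⇒ local maximum.
Thus g has its local maximum at x = 6, with value 9.

9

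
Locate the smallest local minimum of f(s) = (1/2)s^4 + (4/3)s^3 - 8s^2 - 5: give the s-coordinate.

Critical points: f'(s) = 2s^3 + 4s^2 - 16s vanishes at s = -4, 0, 2.
Second-derivative test with f''(s) = 6s^2 + 8s - 16: f''(-4) = 48 > 0 ⇒ local minimum; f''(0) = -16 < 0 ⇒ local maximum; f''(2) = 24 > 0 ⇒ local minimum.
So the smallest local minimum value is f(-4) = -271/3.

-4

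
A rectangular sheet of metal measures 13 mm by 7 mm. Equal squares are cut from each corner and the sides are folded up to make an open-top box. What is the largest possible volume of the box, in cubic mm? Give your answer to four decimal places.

60.0451

With cut size x, the volume is V(x) = x(13 − 2x)(7 − 2x) for 0 < x < 3.5.
V'(x) = 12x^2 − 80x + 91. Setting V'(x) = 0 gives x ≈ 1.4551 (the root in (0, 3.5)).
V''(x) = 24x − 80 is negative there, so this is the maximum; V ≈ 60.0451.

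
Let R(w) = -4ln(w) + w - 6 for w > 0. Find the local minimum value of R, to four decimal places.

-7.5452

R'(w) = -4/w + 1 = 0 gives w = 4.
R''(w) = 4/w², which is positive for w > 0, so this is a local minimum.
R(4) = -4·ln(4) + 4 - 6 ≈ -7.5452.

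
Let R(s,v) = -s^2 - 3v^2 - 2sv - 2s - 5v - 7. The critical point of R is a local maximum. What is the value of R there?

∂R/∂s = -2s - 2v - 2 = 0 and ∂R/∂v = -2s - 6v - 5 = 0, so (s, v) = (-1/4, -3/4).
The Hessian has R_{ss} = -2, R_{vv} = -6, R_{sv} = -2, giving D = 8 > 0 with R_{ss} < 0, so the point is a local maximum.
R(-1/4, -3/4) = -39/8.

-39/8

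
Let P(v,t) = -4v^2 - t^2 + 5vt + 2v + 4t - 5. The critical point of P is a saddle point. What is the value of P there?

∂P/∂v = -8v + 5t + 2 = 0 and ∂P/∂t = 5v - 2t + 4 = 0, so (v, t) = (-8/3, -14/3).
The Hessian has P_{vv} = -8, P_{tt} = -2, P_{vt} = 5, giving D = -9 < 0, so the point is a saddle point.
P(-8/3, -14/3) = -17.

-17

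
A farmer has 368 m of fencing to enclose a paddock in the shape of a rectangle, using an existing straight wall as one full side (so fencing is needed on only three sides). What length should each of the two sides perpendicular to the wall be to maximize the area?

92

Let the sides perpendicular to the wall have length x and the parallel side y, so 2x + y = 368 and the area is A = xy = x(368 − 2x).
A'(x) = 368 − 4x = 0 gives x = 92, and A''(x) = −4 < 0 confirms a maximum.
Then y = 368 − 2·92 = 184 and A = 16928.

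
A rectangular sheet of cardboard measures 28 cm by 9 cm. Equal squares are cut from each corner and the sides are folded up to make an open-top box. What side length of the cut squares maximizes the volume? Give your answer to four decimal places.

2.0402

With cut size x, the volume is V(x) = x(28 − 2x)(9 − 2x) for 0 < x < 4.5.
V'(x) = 12x^2 − 148x + 252. Setting V'(x) = 0 gives x ≈ 2.0402 (the root in (0, 4.5)).
V''(x) = 24x − 148 is negative there, so this is the maximum; V ≈ 240.0803.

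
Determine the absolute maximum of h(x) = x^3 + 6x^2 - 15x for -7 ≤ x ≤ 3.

100

h'(x) = 3x^2 + 12x - 15, which vanishes at x = -5 and x = 1.
Evaluating at the critical points and endpoints: h(-7) = 56; h(-5) = 100; h(1) = -8; h(3) = 36.
So the maximum is h(-5) = 100.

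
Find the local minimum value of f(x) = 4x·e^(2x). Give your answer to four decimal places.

By the product rule, f'(x) = (8x + 4)·e^(2x). Since e^(2x) > 0, the only critical point is x = -1/2.
f''(-1/2) has the same sign as 8 > 0, so this is a local minimum.
f(-1/2) = (-2)·e^(-1) ≈ -0.7358.

-0.7358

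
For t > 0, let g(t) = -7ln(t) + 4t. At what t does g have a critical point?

7/4

g'(t) = -7/t + 4 = 0 gives t = 7/4.
g''(t) = 7/t², which is positive for t > 0, so this is a local minimum.
g(7/4) = -7·ln(7/4) + 7 ≈ 3.0827.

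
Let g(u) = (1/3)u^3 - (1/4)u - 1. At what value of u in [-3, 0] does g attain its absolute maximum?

Differentiating, g'(u) = u^2 - 1/4; whose only zero in [-3, 0] is u = -1/2.
Candidates: g(-3) = -37/4, g(-1/2) = -11/12, g(0) = -1.
The maximum over the interval is -11/12, attained at u = -1/2.

-1/2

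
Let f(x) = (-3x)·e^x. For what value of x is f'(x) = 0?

-1

f'(x) = (-3)·e^x + (-3x)·1·e^x = (-3x - 3)·e^x. Since e^x > 0, the only critical point is x = -1.
f''(-1) has the same sign as -3 < 0, so this is a local maximum.
f(-1) = (3)·e^(-1) ≈ 1.1036.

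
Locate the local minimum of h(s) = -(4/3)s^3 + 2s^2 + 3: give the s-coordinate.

Critical points: h'(s) = -4s^2 + 4s vanishes at s = 0, 1.
h''(s) = -8s + 4. h''(0) = 4 > 0 ⇒ local minimum; h''(1) = -4 < 0 ⇒ local maximum.
So the local minimum value is h(0) = 3.

0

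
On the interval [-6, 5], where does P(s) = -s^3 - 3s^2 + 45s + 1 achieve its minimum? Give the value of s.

Differentiating, P'(s) = -3s^2 - 6s + 45; which vanishes at s = -5 and s = 3.
Candidates: P(-6) = -161,  P(-5) = -174,  P(3) = 82,  P(5) = 26.
The minimum over the interval is -174, attained at s = -5.

-5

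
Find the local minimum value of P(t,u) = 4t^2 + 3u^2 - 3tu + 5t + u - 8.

∂P/∂t = 8t - 3u + 5 = 0 and ∂P/∂u = -3t + 6u + 1 = 0, so (t, u) = (-11/13, -23/39).
The Hessian has P_{tt} = 8, P_{uu} = 6, P_{tu} = -3, giving D = 39 > 0 with P_{tt} > 0, so the point is a local minimum.
P(-11/13, -23/39) = -406/39.

-406/39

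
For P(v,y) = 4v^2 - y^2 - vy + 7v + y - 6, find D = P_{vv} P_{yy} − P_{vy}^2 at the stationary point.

∂P/∂v = 8v - y + 7 = 0 and ∂P/∂y = -v - 2y + 1 = 0, so (v, y) = (-13/17, 15/17).
The Hessian has P_{vv} = 8, P_{yy} = -2, P_{vy} = -1, giving D = -17 < 0, so the point is a saddle point.
D = (8)·(-2) − (-1)^2 = -17.

-17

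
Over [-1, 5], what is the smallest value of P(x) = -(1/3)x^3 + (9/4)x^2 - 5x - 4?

-173/12

P'(x) = -x^2 + (9/2)x - 5, which vanishes at x = 2 and x = 5/2.
Compare values at every candidate in [-1, 5]: P(-1) = 43/12; P(2) = -23/3; P(5/2) = -367/48; P(5) = -173/12.
Hence the absolute minimum is -173/12 at x = 5.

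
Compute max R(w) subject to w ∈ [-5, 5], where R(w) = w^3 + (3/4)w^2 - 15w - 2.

Differentiating, R'(w) = 3w^2 + (3/2)w - 15; which vanishes at w = -5/2 and w = 2.
Evaluating at the critical points and endpoints: R(-5) = -133/4; R(-5/2) = 393/16; R(2) = -21; R(5) = 267/4.
The maximum over the interval is 267/4, attained at w = 5.

267/4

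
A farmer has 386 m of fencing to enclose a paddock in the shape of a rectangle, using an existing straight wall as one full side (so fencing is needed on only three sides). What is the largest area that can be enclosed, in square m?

37249/2

Let the sides perpendicular to the wall have length x and the parallel side y, so 2x + y = 386 and the area is A = xy = x(386 − 2x).
A'(x) = 386 − 4x = 0 gives x = 193/2, and A''(x) = −4 < 0 confirms a maximum.
Then y = 386 − 2·193/2 = 193 and A = 37249/2.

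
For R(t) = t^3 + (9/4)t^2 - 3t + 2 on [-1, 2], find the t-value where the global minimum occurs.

1/2

Differentiating, R'(t) = 3t^2 + (9/2)t - 3; whose only zero in [-1, 2] is t = 1/2.
Evaluating at the critical points and endpoints: R(-1) = 25/4; R(1/2) = 19/16; R(2) = 13.
So the minimum is R(1/2) = 19/16.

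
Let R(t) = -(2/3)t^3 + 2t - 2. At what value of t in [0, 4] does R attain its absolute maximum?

1

Differentiating, R'(t) = -2t^2 + 2; whose only zero in [0, 4] is t = 1.
Candidates: R(0) = -2; R(1) = -2/3; R(4) = -110/3.
So the maximum is R(1) = -2/3.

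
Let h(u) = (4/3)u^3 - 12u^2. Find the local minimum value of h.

-144

h'(u) = 4u^2 - 24u. Setting h'(u) = 0 gives u ∈ {0, 6}.
h''(u) = 8u - 24. h''(0) = -24 < 0 ⇒ local maximum; h''(6) = 24 > 0 ⇒ local minimum.
Thus h has its local minimum at u = 6, with value -144.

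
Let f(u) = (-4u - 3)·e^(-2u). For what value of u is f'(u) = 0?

f'(u) = (-4)·e^(-2u) + (-4u - 3)·(-2)·e^(-2u) = (8u + 2)·e^(-2u). Since e^(-2u) > 0, the only critical point is u = -1/4.
f''(-1/4) has the same sign as 8 > 0, so this is a local minimum.
f(-1/4) = (-2)·e^(1/2) ≈ -3.2974.

-1/4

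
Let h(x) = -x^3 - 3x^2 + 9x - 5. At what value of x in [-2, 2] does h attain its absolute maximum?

1

Differentiating, h'(x) = -3x^2 - 6x + 9; whose only zero in [-2, 2] is x = 1.
Compare values at every candidate in [-2, 2]: h(-2) = -27,  h(1) = 0,  h(2) = -7.
Hence the absolute maximum is 0 at x = 1.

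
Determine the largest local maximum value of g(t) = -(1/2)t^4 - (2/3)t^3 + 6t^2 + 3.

69/2

Critical points: g'(t) = -2t^3 - 2t^2 + 12t vanishes at t = -3, 0, 2.
Second-derivative test with g''(t) = -6t^2 - 4t + 12: g''(-3) = -30 < 0 ⇒ local maximum; g''(0) = 12 > 0 ⇒ local minimum; g''(2) = -20 < 0 ⇒ local maximum.
So the largest local maximum value is g(-3) = 69/2.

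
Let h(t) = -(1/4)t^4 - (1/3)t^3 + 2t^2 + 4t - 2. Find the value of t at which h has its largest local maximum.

h'(t) = -t^3 - t^2 + 4t + 4 = 0 at t = -2, -1, 2.
Since h''(t) = -3t^2 - 2t + 4, we get h''(-2) = -4 < 0 ⇒ local maximum; h''(-1) = 3 > 0 ⇒ local minimum; h''(2) = -12 < 0 ⇒ local maximum.
Thus h has its largest local maximum at t = 2, with value 22/3.

2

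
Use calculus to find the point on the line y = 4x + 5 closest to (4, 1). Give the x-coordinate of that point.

Minimize D(x)^2 = (x - 4)^2 + (4x + 4)^2.
d/dx[D^2] = 2(x - 4) + 2·4·(4x + 4) = 0 ⇒ x = -12/17.
Then y = 37/17 and the distance is √(400/17) ≈ 4.8507.

-12/17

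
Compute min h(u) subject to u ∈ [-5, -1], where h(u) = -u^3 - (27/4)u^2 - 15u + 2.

45/4

Differentiating, h'(u) = -3u^2 - (27/2)u - 15; which vanishes at u = -5/2 and u = -2.
Compare values at every candidate in [-5, -1]: h(-5) = 133/4, h(-5/2) = 207/16, h(-2) = 13, h(-1) = 45/4.
The minimum over the interval is 45/4, attained at u = -1.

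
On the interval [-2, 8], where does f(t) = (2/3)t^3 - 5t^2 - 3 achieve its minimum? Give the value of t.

The derivative is 2t^2 - 10t, which vanishes at t = 0 and t = 5.
Candidates: f(-2) = -85/3; f(0) = -3; f(5) = -134/3; f(8) = 55/3.
Hence the absolute minimum is -134/3 at t = 5.

5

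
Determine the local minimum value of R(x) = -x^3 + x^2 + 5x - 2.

R'(x) = -3x^2 + 2x + 5. Setting R'(x) = 0 gives x ∈ {-1, 5/3}.
Second-derivative test with R''(x) = -6x + 2: R''(-1) = 8 > 0 ⇒ local minimum; R''(5/3) = -8 < 0 ⇒ local maximum.
So the local minimum value is R(-1) = -5.

-5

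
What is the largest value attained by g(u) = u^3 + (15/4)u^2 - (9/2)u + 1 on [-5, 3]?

g'(u) = 3u^2 + (15/2)u - 9/2, which vanishes at u = -3 and u = 1/2.
Compare values at every candidate in [-5, 3]: g(-5) = -31/4,  g(-3) = 85/4,  g(1/2) = -3/16,  g(3) = 193/4.
So the maximum is g(3) = 193/4.

193/4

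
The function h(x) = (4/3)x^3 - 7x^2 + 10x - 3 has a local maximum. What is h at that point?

4/3

h'(x) = 4x^2 - 14x + 10 = 0 at x = 1, 5/2.
Since h''(x) = 8x - 14, we get h''(1) = -6 < 0 ⇒ local maximum; h''(5/2) = 6 > 0 ⇒ local minimum.
So the local maximum value is h(1) = 4/3.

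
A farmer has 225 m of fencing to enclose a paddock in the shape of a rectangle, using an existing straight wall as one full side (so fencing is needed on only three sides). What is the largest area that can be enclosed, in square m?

50625/8

Let the sides perpendicular to the wall have length x and the parallel side y, so 2x + y = 225 and the area is A = xy = x(225 − 2x).
A'(x) = 225 − 4x = 0 gives x = 225/4, and A''(x) = −4 < 0 confirms a maximum.
Then y = 225 − 2·225/4 = 225/2 and A = 50625/8.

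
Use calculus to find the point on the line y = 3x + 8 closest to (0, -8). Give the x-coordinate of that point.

-24/5

Minimize D(x)^2 = (x + 0)^2 + (3x + 16)^2.
d/dx[D^2] = 2(x + 0) + 2·3·(3x + 16) = 0 ⇒ x = -24/5.
Then y = -32/5 and the distance is √(128/5) ≈ 5.0596.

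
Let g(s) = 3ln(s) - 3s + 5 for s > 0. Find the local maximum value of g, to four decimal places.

g'(s) = 3/s − 3 = 0 gives s = 1.
g''(s) = -3/s², which is negative for s > 0, so this is a local maximum.
g(1) = 3·ln(1) - 3 + 5 ≈ 2.0000.

2.0000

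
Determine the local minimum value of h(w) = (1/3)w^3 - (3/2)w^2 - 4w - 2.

-62/3

h'(w) = w^2 - 3w - 4. Setting h'(w) = 0 gives w ∈ {-1, 4}.
Second-derivative test with h''(w) = 2w - 3: h''(-1) = -5 < 0 ⇒ local maximum; h''(4) = 5 > 0 ⇒ local minimum.
The local minimum is h(4) = -62/3.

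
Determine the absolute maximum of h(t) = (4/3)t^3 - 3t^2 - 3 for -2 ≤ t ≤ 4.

Differentiating, h'(t) = 4t^2 - 6t; which vanishes at t = 0 and t = 3/2.
Compare values at every candidate in [-2, 4]: h(-2) = -77/3,  h(0) = -3,  h(3/2) = -21/4,  h(4) = 103/3.
The maximum over the interval is 103/3, attained at t = 4.

103/3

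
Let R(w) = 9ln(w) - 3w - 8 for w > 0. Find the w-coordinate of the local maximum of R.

3

R'(w) = 9/w − 3 = 0 gives w = 3.
R''(w) = -9/w², which is negative for w > 0, so this is a local maximum.
R(3) = 9·ln(3) - 9 - 8 ≈ -7.1125.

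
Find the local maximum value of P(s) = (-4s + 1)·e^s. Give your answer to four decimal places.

1.8895

By the product rule, P'(s) = (-4s - 3)·e^s. Since e^s > 0, the only critical point is s = -3/4.
P''(-3/4) has the same sign as -4 < 0, so this is a local maximum.
P(-3/4) = (4)·e^(-3/4) ≈ 1.8895.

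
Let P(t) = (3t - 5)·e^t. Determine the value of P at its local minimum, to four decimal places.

P'(t) = 3·e^t + (3t - 5)·1·e^t = (3t - 2)·e^t. Since e^t > 0, the only critical point is t = 2/3.
P''(2/3) has the same sign as 3 > 0, so this is a local minimum.
P(2/3) = (-3)·e^(2/3) ≈ -5.8432.

-5.8432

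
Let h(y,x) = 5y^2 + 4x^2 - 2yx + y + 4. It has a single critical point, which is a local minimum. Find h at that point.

75/19

∂h/∂y = 10y - 2x + 1 = 0 and ∂h/∂x = -2y + 8x = 0, so (y, x) = (-2/19, -1/38).
The Hessian has h_{yy} = 10, h_{xx} = 8, h_{yx} = -2, giving D = 76 > 0 with h_{yy} > 0, so the point is a local minimum.
h(-2/19, -1/38) = 75/19.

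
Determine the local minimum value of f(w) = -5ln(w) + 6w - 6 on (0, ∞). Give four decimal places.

-0.0884

f'(w) = -5/w + 6 = 0 gives w = 5/6.
f''(w) = 5/w², which is positive for w > 0, so this is a local minimum.
f(5/6) = -5·ln(5/6) + 5 - 6 ≈ -0.0884.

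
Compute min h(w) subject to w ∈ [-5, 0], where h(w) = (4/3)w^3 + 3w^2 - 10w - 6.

h'(w) = 4w^2 + 6w - 10, whose only zero in [-5, 0] is w = -5/2.
Evaluating at the critical points and endpoints: h(-5) = -143/3, h(-5/2) = 203/12, h(0) = -6.
Hence the absolute minimum is -143/3 at w = -5.

-143/3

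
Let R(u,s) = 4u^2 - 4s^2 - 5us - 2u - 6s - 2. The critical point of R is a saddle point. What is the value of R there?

∂R/∂u = 8u - 5s - 2 = 0 and ∂R/∂s = -5u - 8s - 6 = 0, so (u, s) = (-14/89, -58/89).
The Hessian has R_{uu} = 8, R_{ss} = -8, R_{us} = -5, giving D = -89 < 0, so the point is a saddle point.
R(-14/89, -58/89) = 10/89.

10/89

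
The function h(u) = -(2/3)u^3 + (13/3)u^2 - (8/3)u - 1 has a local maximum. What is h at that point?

15

h'(u) = -2u^2 + (26/3)u - 8/3 = 0 at u = 1/3, 4.
h''(u) = -4u + 26/3. h''(1/3) = 22/3 > 0 ⇒ local minimum; h''(4) = -22/3 < 0 ⇒ local maximum.
Thus h has its local maximum at u = 4, with value 15.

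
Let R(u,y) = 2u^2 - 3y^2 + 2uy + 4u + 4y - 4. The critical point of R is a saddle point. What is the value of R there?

-40/7

∂R/∂u = 4u + 2y + 4 = 0 and ∂R/∂y = 2u - 6y + 4 = 0, so (u, y) = (-8/7, 2/7).
The Hessian has R_{uu} = 4, R_{yy} = -6, R_{uy} = 2, giving D = -28 < 0, so the point is a saddle point.
R(-8/7, 2/7) = -40/7.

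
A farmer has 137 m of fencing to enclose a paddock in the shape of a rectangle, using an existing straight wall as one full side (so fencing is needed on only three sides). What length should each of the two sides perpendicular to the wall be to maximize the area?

Let the sides perpendicular to the wall have length x and the parallel side y, so 2x + y = 137 and the area is A = xy = x(137 − 2x).
A'(x) = 137 − 4x = 0 gives x = 137/4, and A''(x) = −4 < 0 confirms a maximum.
Then y = 137 − 2·137/4 = 137/2 and A = 18769/8.

137/4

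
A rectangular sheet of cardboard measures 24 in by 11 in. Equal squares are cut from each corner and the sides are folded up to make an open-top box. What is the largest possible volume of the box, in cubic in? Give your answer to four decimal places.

285.7462

With cut size x, the volume is V(x) = x(24 − 2x)(11 − 2x) for 0 < x < 5.5.
V'(x) = 12x^2 − 140x + 264. Setting V'(x) = 0 gives x ≈ 2.3652 (the root in (0, 5.5)).
V''(x) = 24x − 140 is negative there, so this is the maximum; V ≈ 285.7462.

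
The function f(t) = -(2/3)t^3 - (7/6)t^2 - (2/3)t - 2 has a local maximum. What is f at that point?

Critical points: f'(t) = -2t^2 - (7/3)t - 2/3 vanishes at t = -2/3, -1/2.
Since f''(t) = -4t - 7/3, we get f''(-2/3) = 1/3 > 0 ⇒ local minimum; f''(-1/2) = -1/3 < 0 ⇒ local maximum.
So the local maximum value is f(-1/2) = -15/8.

-15/8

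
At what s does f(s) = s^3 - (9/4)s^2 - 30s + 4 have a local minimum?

f'(s) = 3s^2 - (9/2)s - 30. Setting f'(s) = 0 gives s ∈ {-5/2, 4}.
Since f''(s) = 6s - 9/2, we get f''(-5/2) = -39/2 < 0 ⇒ local maximum; f''(4) = 39/2 > 0 ⇒ local minimum.
So the local minimum value is f(4) = -88.

4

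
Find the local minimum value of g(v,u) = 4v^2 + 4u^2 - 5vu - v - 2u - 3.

-49/13

∂g/∂v = 8v - 5u - 1 = 0 and ∂g/∂u = -5v + 8u - 2 = 0, so (v, u) = (6/13, 7/13).
The Hessian has g_{vv} = 8, g_{uu} = 8, g_{vu} = -5, giving D = 39 > 0 with g_{vv} > 0, so the point is a local minimum.
g(6/13, 7/13) = -49/13.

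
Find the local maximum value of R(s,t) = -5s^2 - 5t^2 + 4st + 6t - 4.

-13/7

∂R/∂s = -10s + 4t = 0 and ∂R/∂t = 4s - 10t + 6 = 0, so (s, t) = (2/7, 5/7).
The Hessian has R_{ss} = -10, R_{tt} = -10, R_{st} = 4, giving D = 84 > 0 with R_{ss} < 0, so the point is a local maximum.
R(2/7, 5/7) = -13/7.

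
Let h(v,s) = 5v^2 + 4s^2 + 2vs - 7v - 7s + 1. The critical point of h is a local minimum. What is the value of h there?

∂h/∂v = 10v + 2s - 7 = 0 and ∂h/∂s = 2v + 8s - 7 = 0, so (v, s) = (21/38, 14/19).
The Hessian has h_{vv} = 10, h_{ss} = 8, h_{vs} = 2, giving D = 76 > 0 with h_{vv} > 0, so the point is a local minimum.
h(21/38, 14/19) = -267/76.

-267/76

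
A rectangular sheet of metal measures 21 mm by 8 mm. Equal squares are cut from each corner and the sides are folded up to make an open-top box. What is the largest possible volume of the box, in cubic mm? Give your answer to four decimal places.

With cut size x, the volume is V(x) = x(21 − 2x)(8 − 2x) for 0 < x < 4.
V'(x) = 12x^2 − 116x + 168. Setting V'(x) = 0 gives x ≈ 1.7737 (the root in (0, 4)).
V''(x) = 24x − 116 is negative there, so this is the maximum; V ≈ 137.8332.

137.8332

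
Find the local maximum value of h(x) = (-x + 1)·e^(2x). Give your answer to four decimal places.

1.3591

h'(x) = (-1)·e^(2x) + (-x + 1)·2·e^(2x) = (-2x + 1)·e^(2x). Since e^(2x) > 0, the only critical point is x = 1/2.
h''(1/2) has the same sign as -2 < 0, so this is a local maximum.
h(1/2) = (1/2)·e^(1) ≈ 1.3591.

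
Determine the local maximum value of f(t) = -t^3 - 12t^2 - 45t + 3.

Critical points: f'(t) = -3t^2 - 24t - 45 vanishes at t = -5, -3.
f''(t) = -6t - 24. f''(-5) = 6 > 0 ⇒ local minimum; f''(-3) = -6 < 0 ⇒ local maximum.
Thus f has its local maximum at t = -3, with value 57.

57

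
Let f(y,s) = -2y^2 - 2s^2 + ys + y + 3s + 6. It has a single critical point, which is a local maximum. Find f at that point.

∂f/∂y = -4y + s + 1 = 0 and ∂f/∂s = y - 4s + 3 = 0, so (y, s) = (7/15, 13/15).
The Hessian has f_{yy} = -4, f_{ss} = -4, f_{ys} = 1, giving D = 15 > 0 with f_{yy} < 0, so the point is a local maximum.
f(7/15, 13/15) = 113/15.

113/15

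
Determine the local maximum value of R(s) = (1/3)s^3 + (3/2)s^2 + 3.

R'(s) = s^2 + 3s = 0 at s = -3, 0.
R''(s) = 2s + 3. R''(-3) = -3 < 0 ⇒ local maximum; R''(0) = 3 > 0 ⇒ local minimum.
Thus R has its local maximum at s = -3, with value 15/2.

15/2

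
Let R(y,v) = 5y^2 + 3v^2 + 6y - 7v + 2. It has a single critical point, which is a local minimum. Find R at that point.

-233/60

∂R/∂y = 10y + 6 = 0 and ∂R/∂v = 6v - 7 = 0, so (y, v) = (-3/5, 7/6).
The Hessian has R_{yy} = 10, R_{vv} = 6, R_{yv} = 0, giving D = 60 > 0 with R_{yy} > 0, so the point is a local minimum.
R(-3/5, 7/6) = -233/60.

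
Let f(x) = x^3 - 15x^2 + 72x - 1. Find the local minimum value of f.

f'(x) = 3x^2 - 30x + 72 = 0 at x = 4, 6.
Second-derivative test with f''(x) = 6x - 30: f''(4) = -6 < 0 ⇒ local maximum; f''(6) = 6 > 0 ⇒ local minimum.
The local minimum is f(6) = 107.

107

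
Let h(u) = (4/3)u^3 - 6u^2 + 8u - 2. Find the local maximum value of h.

4/3

h'(u) = 4u^2 - 12u + 8 = 0 at u = 1, 2.
Since h''(u) = 8u - 12, we get h''(1) = -4 < 0 ⇒ local maximum; h''(2) = 4 > 0 ⇒ local minimum.
The local maximum is h(1) = 4/3.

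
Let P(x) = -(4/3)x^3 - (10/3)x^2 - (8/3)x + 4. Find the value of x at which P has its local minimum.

P'(x) = -4x^2 - (20/3)x - 8/3 = 0 at x = -1, -2/3.
Second-derivative test with P''(x) = -8x - 20/3: P''(-1) = 4/3 > 0 ⇒ local minimum; P''(-2/3) = -4/3 < 0 ⇒ local maximum.
So the local minimum value is P(-1) = 14/3.

-1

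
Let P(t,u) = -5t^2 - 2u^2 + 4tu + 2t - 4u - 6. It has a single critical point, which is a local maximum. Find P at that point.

-11/3

∂P/∂t = -10t + 4u + 2 = 0 and ∂P/∂u = 4t - 4u - 4 = 0, so (t, u) = (-1/3, -4/3).
The Hessian has P_{tt} = -10, P_{uu} = -4, P_{tu} = 4, giving D = 24 > 0 with P_{tt} < 0, so the point is a local maximum.
P(-1/3, -4/3) = -11/3.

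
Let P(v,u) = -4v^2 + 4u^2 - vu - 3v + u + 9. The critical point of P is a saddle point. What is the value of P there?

614/65

∂P/∂v = -8v - u - 3 = 0 and ∂P/∂u = -v + 8u + 1 = 0, so (v, u) = (-23/65, -11/65).
The Hessian has P_{vv} = -8, P_{uu} = 8, P_{vu} = -1, giving D = -65 < 0, so the point is a saddle point.
P(-23/65, -11/65) = 614/65.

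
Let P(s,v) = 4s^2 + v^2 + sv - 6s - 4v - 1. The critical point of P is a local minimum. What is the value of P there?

-91/15

∂P/∂s = 8s + v - 6 = 0 and ∂P/∂v = s + 2v - 4 = 0, so (s, v) = (8/15, 26/15).
The Hessian has P_{ss} = 8, P_{vv} = 2, P_{sv} = 1, giving D = 15 > 0 with P_{ss} > 0, so the point is a local minimum.
P(8/15, 26/15) = -91/15.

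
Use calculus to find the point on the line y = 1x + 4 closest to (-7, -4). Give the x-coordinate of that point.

Minimize D(x)^2 = (x + 7)^2 + (x + 8)^2.
d/dx[D^2] = 2(x + 7) + 2·1·(x + 8) = 0 ⇒ x = -15/2.
Then y = -7/2 and the distance is √(1/2) ≈ 0.7071.

-15/2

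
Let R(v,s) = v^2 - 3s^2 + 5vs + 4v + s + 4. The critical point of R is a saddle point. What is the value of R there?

81/37

∂R/∂v = 2v + 5s + 4 = 0 and ∂R/∂s = 5v - 6s + 1 = 0, so (v, s) = (-29/37, -18/37).
The Hessian has R_{vv} = 2, R_{ss} = -6, R_{vs} = 5, giving D = -37 < 0, so the point is a saddle point.
R(-29/37, -18/37) = 81/37.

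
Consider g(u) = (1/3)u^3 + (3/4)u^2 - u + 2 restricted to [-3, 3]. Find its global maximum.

g'(u) = u^2 + (3/2)u - 1, which vanishes at u = -2 and u = 1/2.
Candidates: g(-3) = 11/4, g(-2) = 13/3, g(1/2) = 83/48, g(3) = 59/4.
Hence the absolute maximum is 59/4 at u = 3.

59/4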